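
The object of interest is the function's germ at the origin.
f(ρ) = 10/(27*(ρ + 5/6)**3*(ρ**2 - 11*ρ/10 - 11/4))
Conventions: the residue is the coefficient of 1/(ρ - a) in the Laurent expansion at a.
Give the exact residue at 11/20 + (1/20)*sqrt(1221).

The residue is 379872/344605 - (13232192/420762705)*sqrt(1221).

The factor ρ**2 - 11*ρ/10 - 11/4 splits as (ρ - a)(ρ - a') with a = 11/20 + (1/20)*sqrt(1221), a' = 11/20 - (1/20)*sqrt(1221). At the order-1 pole a set g(ρ) = (ρ - a)*f(ρ) = [10/(27*(ρ + 5/6)**3)] / (ρ - a').
Simple pole: residue = g(a) at a = 11/20 + (1/20)*sqrt(1221), which is 379872/344605 - (13232192/420762705)*sqrt(1221).


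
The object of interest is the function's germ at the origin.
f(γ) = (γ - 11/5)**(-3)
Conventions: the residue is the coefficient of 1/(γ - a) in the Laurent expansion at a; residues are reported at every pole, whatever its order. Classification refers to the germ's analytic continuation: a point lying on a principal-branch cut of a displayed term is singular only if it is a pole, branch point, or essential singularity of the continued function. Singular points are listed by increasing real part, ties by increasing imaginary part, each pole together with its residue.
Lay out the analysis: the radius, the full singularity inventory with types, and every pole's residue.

Radius of convergence at 0: 11/5.
At 11/5: a pole of order 3; residue 0.

Denominator factor (γ - 11/5)^3: pole of order 3 at 11/5, modulus 11/5.
The radius of convergence is the smallest modulus among the singular points: 11/5.
At the order-3 pole 11/5 set g(γ) = (γ - (11/5))^3*f(γ) = 1.
Order-3 pole: residue = g''(a)/2; g''(11/5) = 0, so the residue is 0.


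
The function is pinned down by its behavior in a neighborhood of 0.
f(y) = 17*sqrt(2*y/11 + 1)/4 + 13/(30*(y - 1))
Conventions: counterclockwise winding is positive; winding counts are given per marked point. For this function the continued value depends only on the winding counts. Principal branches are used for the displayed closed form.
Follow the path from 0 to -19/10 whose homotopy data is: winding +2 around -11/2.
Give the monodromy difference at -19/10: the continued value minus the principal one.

The rational part is single-valued and drops out of the difference; each branch term changes only by its own monodromy.
(17/4)*sqrt(1 - y/(-11/2)): winding +2 is even, the square root returns to the same sheet, contribution 0.
Summing the contributions at y = -19/10 gives 0.

Continued minus principal equals 0.


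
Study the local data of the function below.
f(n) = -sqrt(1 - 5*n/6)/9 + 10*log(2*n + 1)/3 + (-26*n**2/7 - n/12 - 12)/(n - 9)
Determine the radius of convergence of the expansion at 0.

Denominator factor (n - 9): pole of order 1 at 9, modulus 9.
Branch term (-1/9)*sqrt(1 - n/(6/5)): its argument vanishes at n = 6/5, a square-root branch point, modulus 6/5.
Branch term (10/3)*log(1 - n/(-1/2)): its argument vanishes at n = -1/2, a logarithmic branch point, modulus 1/2.
The radius of convergence is the smallest modulus among the singular points: 1/2.

The radius of convergence is 1/2.


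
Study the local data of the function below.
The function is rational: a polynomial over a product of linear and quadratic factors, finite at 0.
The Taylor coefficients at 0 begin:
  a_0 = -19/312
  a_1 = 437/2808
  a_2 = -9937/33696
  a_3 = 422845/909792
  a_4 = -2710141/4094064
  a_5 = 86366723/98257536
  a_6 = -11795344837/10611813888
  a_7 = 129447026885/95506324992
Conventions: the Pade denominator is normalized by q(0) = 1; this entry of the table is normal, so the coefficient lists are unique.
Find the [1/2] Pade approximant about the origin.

The Pade approximant has numerator coefficients [-19/312, -2641/170664]; denominator coefficients [1, 13832/4923, 414301/177228].

Taylor coefficients needed (read off): a_0 = -19/312, a_1 = 437/2808, a_2 = -9937/33696, a_3 = 422845/909792.
Write the denominator as Q(n) = 1 + q1*n + q2*n^2. Requiring Q*f - P = O(n^4) with deg P <= 1 kills the coefficients of n^2..n^3 in Q*f:
  n^2: a_2 + q1*a_1 + q2*a_0 = 0, i.e. -9937/33696 + (437/2808)*q1 + (-19/312)*q2 = 0.
  n^3: a_3 + q1*a_2 + q2*a_1 = 0, i.e. 422845/909792 + (-9937/33696)*q1 + (437/2808)*q2 = 0.
Solving this linear system: q1 = 13832/4923, q2 = 414301/177228.
The numerator is Q*f truncated at degree 1: P0 = a_0 = -19/312; P1 = a_1 + q1*a_0 = -2641/170664.


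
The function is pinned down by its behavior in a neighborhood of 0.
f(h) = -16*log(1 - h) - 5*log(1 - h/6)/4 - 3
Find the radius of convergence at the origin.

The radius of convergence is 1.

Branch term (-16)*log(1 - h/(1)): its argument vanishes at h = 1, a logarithmic branch point, modulus 1.
Branch term (-5/4)*log(1 - h/(6)): its argument vanishes at h = 6, a logarithmic branch point, modulus 6.
The radius of convergence is the smallest modulus among the singular points: 1.


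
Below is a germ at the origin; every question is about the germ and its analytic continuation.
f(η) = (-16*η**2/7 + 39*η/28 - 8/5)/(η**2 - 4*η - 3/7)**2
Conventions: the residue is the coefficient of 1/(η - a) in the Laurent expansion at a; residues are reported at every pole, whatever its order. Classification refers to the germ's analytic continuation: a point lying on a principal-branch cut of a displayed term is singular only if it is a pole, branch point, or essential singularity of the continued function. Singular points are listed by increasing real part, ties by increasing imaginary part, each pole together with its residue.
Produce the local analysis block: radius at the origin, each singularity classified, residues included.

Radius of convergence at 0: -2 + (1/7)*sqrt(217).
At 2 - (1/7)*sqrt(217): a pole of order 2; residue (1061/269080)*sqrt(217).
At 2 + (1/7)*sqrt(217): a pole of order 2; residue -(1061/269080)*sqrt(217).

Denominator factor (η**2 - 4*η - 3/7)^2: discriminant 124/7, real irrational roots 2 + (1/7)*sqrt(217) and 2 - (1/7)*sqrt(217); poles of order 2, moduli 2 + (1/7)*sqrt(217) and -2 + (1/7)*sqrt(217).
The radius of convergence is the smallest modulus among the singular points: -2 + (1/7)*sqrt(217).
The factor η**2 - 4*η - 3/7 splits as (η - a)(η - a') with a = 2 - (1/7)*sqrt(217), a' = 2 + (1/7)*sqrt(217). At the order-2 pole a set g(η) = (η - a)^2*f(η) = [-16*η**2/7 + 39*η/28 - 8/5] / (η - a')^2.
Order-2 pole: residue = g'(a); g'(2 - (1/7)*sqrt(217)) = (1061/269080)*sqrt(217), so the residue is (1061/269080)*sqrt(217).
The factor η**2 - 4*η - 3/7 splits as (η - a)(η - a') with a = 2 + (1/7)*sqrt(217), a' = 2 - (1/7)*sqrt(217). At the order-2 pole a set g(η) = (η - a)^2*f(η) = [-16*η**2/7 + 39*η/28 - 8/5] / (η - a')^2.
Order-2 pole: residue = g'(a); g'(2 + (1/7)*sqrt(217)) = -(1061/269080)*sqrt(217), so the residue is -(1061/269080)*sqrt(217).
List the singular points by increasing real part (a conjugate pair: the negative imaginary part first).


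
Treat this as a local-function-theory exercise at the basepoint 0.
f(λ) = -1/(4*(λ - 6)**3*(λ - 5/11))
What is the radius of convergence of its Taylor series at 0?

The radius of convergence is 5/11.

Denominator factor (λ - 5/11): pole of order 1 at 5/11, modulus 5/11.
Denominator factor (λ - 6)^3: pole of order 3 at 6, modulus 6.
The radius of convergence is the smallest modulus among the singular points: 5/11.


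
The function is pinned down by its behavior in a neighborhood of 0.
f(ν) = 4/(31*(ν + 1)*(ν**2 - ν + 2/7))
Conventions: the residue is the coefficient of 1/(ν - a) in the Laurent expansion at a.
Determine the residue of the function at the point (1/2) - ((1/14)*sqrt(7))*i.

The factor ν**2 - ν + 2/7 splits as (ν - a)(ν - a') with a = (1/2) - ((1/14)*sqrt(7))*i, a' = (1/2) + ((1/14)*sqrt(7))*i. At the order-1 pole a set g(ν) = (ν - a)*f(ν) = [4/(31*(ν + 1))] / (ν - a').
Simple pole: residue = g(a) at a = (1/2) - ((1/14)*sqrt(7))*i, which is (-7/248) + ((21/248)*sqrt(7))*i.

The residue is (-7/248) + ((21/248)*sqrt(7))*i.


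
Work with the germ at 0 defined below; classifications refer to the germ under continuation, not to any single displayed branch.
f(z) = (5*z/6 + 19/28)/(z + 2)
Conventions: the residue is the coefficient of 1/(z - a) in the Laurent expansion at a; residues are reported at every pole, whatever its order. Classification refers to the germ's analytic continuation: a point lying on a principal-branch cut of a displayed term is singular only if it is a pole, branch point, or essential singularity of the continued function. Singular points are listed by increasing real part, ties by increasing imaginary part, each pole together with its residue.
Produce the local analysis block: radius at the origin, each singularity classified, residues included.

Denominator factor (z + 2): pole of order 1 at -2, modulus 2.
The radius of convergence is the smallest modulus among the singular points: 2.
At the order-1 pole -2 set g(z) = (z - (-2))*f(z) = 5*z/6 + 19/28.
Simple pole: residue = g(a) at a = -2, which is -83/84.

Radius of convergence at 0: 2.
At -2: a pole of order 1; residue -83/84.


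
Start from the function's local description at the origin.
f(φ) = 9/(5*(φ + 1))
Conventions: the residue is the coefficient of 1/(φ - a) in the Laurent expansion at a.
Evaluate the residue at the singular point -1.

At the order-1 pole -1 set g(φ) = (φ - (-1))*f(φ) = 9/5.
Simple pole: residue = g(a) at a = -1, which is 9/5.

The residue is 9/5.


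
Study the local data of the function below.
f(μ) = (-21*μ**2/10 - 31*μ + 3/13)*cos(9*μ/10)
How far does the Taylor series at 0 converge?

The radius of convergence is infinite.

The factor cos(9*μ/10) is entire and contributes no finite singular point.
The polynomial part has no poles.
No finite singular points: the Taylor series at 0 converges everywhere.


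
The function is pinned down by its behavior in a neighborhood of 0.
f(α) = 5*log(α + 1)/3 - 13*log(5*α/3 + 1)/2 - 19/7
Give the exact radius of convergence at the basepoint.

Branch term (5/3)*log(1 - α/(-1)): its argument vanishes at α = -1, a logarithmic branch point, modulus 1.
Branch term (-13/2)*log(1 - α/(-3/5)): its argument vanishes at α = -3/5, a logarithmic branch point, modulus 3/5.
The radius of convergence is the smallest modulus among the singular points: 3/5.

The radius of convergence is 3/5.


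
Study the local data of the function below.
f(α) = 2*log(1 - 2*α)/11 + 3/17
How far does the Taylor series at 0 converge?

Branch term (2/11)*log(1 - α/(1/2)): its argument vanishes at α = 1/2, a logarithmic branch point, modulus 1/2.
The radius of convergence is the smallest modulus among the singular points: 1/2.

The radius of convergence is 1/2.


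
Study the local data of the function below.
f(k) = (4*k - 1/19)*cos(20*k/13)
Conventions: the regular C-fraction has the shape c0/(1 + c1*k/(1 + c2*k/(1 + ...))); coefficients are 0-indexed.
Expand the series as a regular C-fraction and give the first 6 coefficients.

The regular C-fraction coefficients are [-1/19, 76, -244086/3211, 50/3211, 4750/366129, 27821054/366129].

Taylor coefficients (expand at 0): a_0 = -1/19, a_1 = 4, a_2 = 200/3211, a_3 = -800/169, a_4 = -20000/1627977, a_5 = 80000/85683.
c0 = a_0 = -1/19. Peel one level at a time: if S = 1 + c*k/S' with S'(0) = 1, then c is the k-coefficient of S and S' = c*k/(S - 1).
S_1 = c0/f = 1 + (76)*k + (976344/169)*k^2 + ...; c1 = 76.
S_2 = c1*k/(S_1 - 1) = 1 + (-244086/3211)*k + (12204300/10310521)*k^2 + ...; c2 = -244086/3211.
S_3 = c2*k/(S_2 - 1) = 1 + (50/3211)*k + (-12500/61875801)*k^2 + ...; c3 = 50/3211.
S_4 = c3*k/(S_3 - 1) = 1 + (4750/366129)*k + (-132150006500/134050444641)*k^2 + ...; c4 = 4750/366129.
S_5 = c4*k/(S_4 - 1) = 1 + (27821054/366129)*k + ...; c5 = 27821054/366129.


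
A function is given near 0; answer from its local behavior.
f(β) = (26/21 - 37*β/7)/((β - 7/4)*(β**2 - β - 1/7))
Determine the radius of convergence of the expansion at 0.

The radius of convergence is -1/2 + (1/14)*sqrt(77).

Denominator factor (β - 7/4): pole of order 1 at 7/4, modulus 7/4.
Denominator factor (β**2 - β - 1/7): discriminant 11/7, real irrational roots 1/2 + (1/14)*sqrt(77) and 1/2 - (1/14)*sqrt(77); poles of order 1, moduli 1/2 + (1/14)*sqrt(77) and -1/2 + (1/14)*sqrt(77).
The radius of convergence is the smallest modulus among the singular points: -1/2 + (1/14)*sqrt(77).


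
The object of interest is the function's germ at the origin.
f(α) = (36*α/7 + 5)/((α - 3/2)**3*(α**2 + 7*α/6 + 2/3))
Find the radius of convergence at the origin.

Denominator factor (α**2 + 7*α/6 + 2/3): discriminant -47/36, complex-conjugate roots (-7/12) + ((1/12)*sqrt(47))*i and (-7/12) - ((1/12)*sqrt(47))*i; poles of order 1, moduli (1/3)*sqrt(6) and (1/3)*sqrt(6).
Denominator factor (α - 3/2)^3: pole of order 3 at 3/2, modulus 3/2.
The radius of convergence is the smallest modulus among the singular points: (1/3)*sqrt(6).

The radius of convergence is (1/3)*sqrt(6).


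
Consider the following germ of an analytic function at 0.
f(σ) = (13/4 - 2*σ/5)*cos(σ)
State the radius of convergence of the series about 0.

The radius of convergence is infinite.

The factor cos(σ) is entire and contributes no finite singular point.
The polynomial part has no poles.
No finite singular points: the Taylor series at 0 converges everywhere.


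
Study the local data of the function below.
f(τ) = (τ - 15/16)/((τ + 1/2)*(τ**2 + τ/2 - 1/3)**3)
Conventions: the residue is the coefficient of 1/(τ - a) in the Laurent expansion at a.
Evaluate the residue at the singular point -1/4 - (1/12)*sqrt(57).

The residue is -621/32 - (22815/11552)*sqrt(57).


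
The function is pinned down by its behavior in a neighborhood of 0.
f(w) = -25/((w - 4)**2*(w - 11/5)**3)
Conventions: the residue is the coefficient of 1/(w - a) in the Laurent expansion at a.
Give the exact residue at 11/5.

At the order-3 pole 11/5 set g(w) = (w - (11/5))^3*f(w) = -25/(w - 4)**2.
Order-3 pole: residue = g''(a)/2; g''(11/5) = -31250/2187, so the residue is -15625/2187.

The residue is -15625/2187.


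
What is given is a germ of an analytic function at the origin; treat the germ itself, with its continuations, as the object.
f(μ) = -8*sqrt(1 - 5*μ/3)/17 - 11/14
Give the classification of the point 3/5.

The point is an algebraic (square-root) branch point.

The term (-8/17)*sqrt(1 - μ/(3/5)) has argument 1 - 3/5/(3/5) = 0 at 3/5: a square-root (algebraic, two-sheeted) branch point; the remaining terms are analytic or single-valued there.


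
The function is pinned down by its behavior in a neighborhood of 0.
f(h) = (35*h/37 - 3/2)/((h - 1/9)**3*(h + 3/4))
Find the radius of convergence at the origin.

Denominator factor (h - 1/9)^3: pole of order 3 at 1/9, modulus 1/9.
Denominator factor (h + 3/4): pole of order 1 at -3/4, modulus 3/4.
The radius of convergence is the smallest modulus among the singular points: 1/9.

The radius of convergence is 1/9.


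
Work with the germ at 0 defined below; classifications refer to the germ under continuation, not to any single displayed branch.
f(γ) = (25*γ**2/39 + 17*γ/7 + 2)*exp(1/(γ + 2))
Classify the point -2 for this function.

The point is an essential singularity.

The exponent 1/(γ - (-2)) has a pole at -2, so exp(1/(γ - (-2))) takes every nonzero value near it: an essential singularity (not a pole of any order).


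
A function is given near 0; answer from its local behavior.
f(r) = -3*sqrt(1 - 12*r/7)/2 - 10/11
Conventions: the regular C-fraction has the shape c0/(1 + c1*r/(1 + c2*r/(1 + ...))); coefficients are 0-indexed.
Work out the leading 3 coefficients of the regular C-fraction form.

The regular C-fraction coefficients are [-53/22, 198/371, -51/53].

Taylor coefficients (expand at 0): a_0 = -53/22, a_1 = 9/7, a_2 = 27/49.
c0 = a_0 = -53/22. Peel one level at a time: if S = 1 + c*r/S' with S'(0) = 1, then c is the r-coefficient of S and S' = c*r/(S - 1).
S_1 = c0/f = 1 + (198/371)*r + (10098/19663)*r^2 + ...; c1 = 198/371.
S_2 = c1*r/(S_1 - 1) = 1 + (-51/53)*r + ...; c2 = -51/53.


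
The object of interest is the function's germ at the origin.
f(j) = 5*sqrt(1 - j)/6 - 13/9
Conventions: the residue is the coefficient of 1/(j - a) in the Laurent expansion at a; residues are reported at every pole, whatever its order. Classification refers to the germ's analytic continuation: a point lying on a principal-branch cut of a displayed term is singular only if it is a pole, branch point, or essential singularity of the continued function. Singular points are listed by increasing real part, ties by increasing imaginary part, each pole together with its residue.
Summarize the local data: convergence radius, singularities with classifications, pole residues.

Radius of convergence at 0: 1.
At 1: an algebraic (square-root) branch point.

Branch term (5/6)*sqrt(1 - j/(1)): its argument vanishes at j = 1, a square-root branch point, modulus 1.
The radius of convergence is the smallest modulus among the singular points: 1.


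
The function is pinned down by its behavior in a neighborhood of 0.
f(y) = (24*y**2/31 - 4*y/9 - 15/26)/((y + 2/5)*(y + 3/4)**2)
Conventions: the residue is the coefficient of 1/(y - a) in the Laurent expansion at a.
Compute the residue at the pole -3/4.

At the order-2 pole -3/4 set g(y) = (y - (-3/4))^2*f(y) = (24*y**2/31 - 4*y/9 - 15/26)/(y + 2/5).
Order-2 pole: residue = g'(a); g'(-3/4) = 536960/177723, so the residue is 536960/177723.

The residue is 536960/177723.


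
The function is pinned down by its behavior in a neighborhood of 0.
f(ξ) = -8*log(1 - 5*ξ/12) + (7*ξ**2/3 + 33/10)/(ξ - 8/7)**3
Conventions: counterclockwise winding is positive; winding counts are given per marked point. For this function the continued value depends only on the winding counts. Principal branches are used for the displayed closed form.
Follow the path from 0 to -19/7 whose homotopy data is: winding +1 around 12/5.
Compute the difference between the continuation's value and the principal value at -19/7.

The rational part is single-valued and drops out of the difference; each branch term changes only by its own monodromy.
(-8)*log(1 - ξ/(12/5)): each positive loop around 12/5 adds 2*pi*i to the log, so winding +1 contributes (-8)*(1)*2*pi*i = -(16)*pi*i.
Summing the contributions at ξ = -19/7 gives -(16)*pi*i.

Continued minus principal equals -(16)*pi*i.


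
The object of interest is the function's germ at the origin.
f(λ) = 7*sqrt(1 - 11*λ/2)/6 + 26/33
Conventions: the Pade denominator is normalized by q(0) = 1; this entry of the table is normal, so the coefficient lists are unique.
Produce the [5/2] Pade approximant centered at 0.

The Pade approximant has numerator coefficients [43/22, -2861/168, 3883/96, -6655/384, -73205/12288, -161051/49152]; denominator coefficients [1, -99/14, 363/32].

Taylor coefficients needed (expand at 0): a_0 = 43/22, a_1 = -77/24, a_2 = -847/192, a_3 = -9317/768, a_4 = -512435/12288, a_5 = -7891499/49152, a_6 = -86806489/131072, a_7 = -1500512167/524288.
Write the denominator as Q(λ) = 1 + q1*λ + q2*λ^2. Requiring Q*f - P = O(λ^8) with deg P <= 5 kills the coefficients of λ^6..λ^7 in Q*f:
  λ^6: a_6 + q1*a_5 + q2*a_4 = 0, i.e. -86806489/131072 + (-7891499/49152)*q1 + (-512435/12288)*q2 = 0.
  λ^7: a_7 + q1*a_6 + q2*a_5 = 0, i.e. -1500512167/524288 + (-86806489/131072)*q1 + (-7891499/49152)*q2 = 0.
Solving this linear system: q1 = -99/14, q2 = 363/32.
The numerator is Q*f truncated at degree 5: P0 = a_0 = 43/22; P1 = a_1 + q1*a_0 = -2861/168; P2 = a_2 + q1*a_1 + q2*a_0 = 3883/96; P3 = a_3 + q1*a_2 + q2*a_1 = -6655/384; P4 = a_4 + q1*a_3 + q2*a_2 = -73205/12288; P5 = a_5 + q1*a_4 + q2*a_3 = -161051/49152.


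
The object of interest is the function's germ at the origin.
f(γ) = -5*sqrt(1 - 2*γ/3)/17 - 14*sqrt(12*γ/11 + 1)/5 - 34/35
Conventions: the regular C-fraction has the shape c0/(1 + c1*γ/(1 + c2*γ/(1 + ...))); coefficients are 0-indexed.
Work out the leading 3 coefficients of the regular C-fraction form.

Taylor coefficients (expand at 0): a_0 = -2419/595, a_1 = -4009/2805, a_2 = 80137/185130.
c0 = a_0 = -2419/595. Peel one level at a time: if S = 1 + c*γ/S' with S'(0) = 1, then c is the γ-coefficient of S and S' = c*γ/(S - 1).
S_1 = c0/f = 1 + (-28063/79827)*γ + (977341253/4248233286)*γ^2 + ...; c1 = -28063/79827.
S_2 = c1*γ/(S_1 - 1) = 1 + (139620179/213350962)*γ + ...; c2 = 139620179/213350962.

The regular C-fraction coefficients are [-2419/595, -28063/79827, 139620179/213350962].


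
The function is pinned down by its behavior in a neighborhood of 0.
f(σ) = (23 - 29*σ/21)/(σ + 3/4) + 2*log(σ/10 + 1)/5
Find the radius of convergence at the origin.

Denominator factor (σ + 3/4): pole of order 1 at -3/4, modulus 3/4.
Branch term (2/5)*log(1 - σ/(-10)): its argument vanishes at σ = -10, a logarithmic branch point, modulus 10.
The radius of convergence is the smallest modulus among the singular points: 3/4.

The radius of convergence is 3/4.


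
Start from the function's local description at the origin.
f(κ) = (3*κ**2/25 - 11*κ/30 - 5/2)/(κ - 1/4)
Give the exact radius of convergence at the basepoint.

The radius of convergence is 1/4.

Denominator factor (κ - 1/4): pole of order 1 at 1/4, modulus 1/4.
The radius of convergence is the smallest modulus among the singular points: 1/4.


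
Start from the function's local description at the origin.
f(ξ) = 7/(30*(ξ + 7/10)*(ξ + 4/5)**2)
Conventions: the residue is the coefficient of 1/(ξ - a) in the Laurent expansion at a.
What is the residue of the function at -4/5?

The residue is -70/3.

At the order-2 pole -4/5 set g(ξ) = (ξ - (-4/5))^2*f(ξ) = 7/(30*(ξ + 7/10)).
Order-2 pole: residue = g'(a); g'(-4/5) = -70/3, so the residue is -70/3.


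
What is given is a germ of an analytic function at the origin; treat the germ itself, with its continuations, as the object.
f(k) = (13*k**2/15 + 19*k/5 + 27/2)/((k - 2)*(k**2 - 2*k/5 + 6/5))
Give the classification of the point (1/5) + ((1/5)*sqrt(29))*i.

The denominator factor k**2 - 2*k/5 + 6/5 vanishes at (1/5) + ((1/5)*sqrt(29))*i and appears to the power 1; the numerator there equals (9967/750) + ((311/375)*sqrt(29))*i, nonzero, and no other factor vanishes.
Hence a pole whose order is the multiplicity, 1.

The point is a pole of order 1.


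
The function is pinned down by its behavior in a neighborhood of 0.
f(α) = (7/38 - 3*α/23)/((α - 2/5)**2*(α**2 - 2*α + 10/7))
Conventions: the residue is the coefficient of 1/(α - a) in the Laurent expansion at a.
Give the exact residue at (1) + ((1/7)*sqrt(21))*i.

The factor α**2 - 2*α + 10/7 splits as (α - a)(α - a') with a = (1) + ((1/7)*sqrt(21))*i, a' = (1) - ((1/7)*sqrt(21))*i. At the order-1 pole a set g(α) = (α - a)*f(α) = [(7/38 - 3*α/23)/(α - 2/5)**2] / (α - a').
Simple pole: residue = g(a) at a = (1) + ((1/7)*sqrt(21))*i, which is (-247975/5548152) + ((78925/4161114)*sqrt(21))*i.

The residue is (-247975/5548152) + ((78925/4161114)*sqrt(21))*i.


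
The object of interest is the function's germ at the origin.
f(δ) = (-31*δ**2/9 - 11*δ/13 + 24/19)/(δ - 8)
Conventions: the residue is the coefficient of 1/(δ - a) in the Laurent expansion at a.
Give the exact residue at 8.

The residue is -502288/2223.

At the order-1 pole 8 set g(δ) = (δ - (8))*f(δ) = -31*δ**2/9 - 11*δ/13 + 24/19.
Simple pole: residue = g(a) at a = 8, which is -502288/2223.


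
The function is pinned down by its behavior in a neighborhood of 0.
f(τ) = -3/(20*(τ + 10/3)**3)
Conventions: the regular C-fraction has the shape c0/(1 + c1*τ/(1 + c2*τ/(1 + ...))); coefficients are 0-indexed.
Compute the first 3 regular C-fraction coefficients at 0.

The regular C-fraction coefficients are [-81/20000, 9/10, -3/10].

Taylor coefficients (expand at 0): a_0 = -81/20000, a_1 = 729/200000, a_2 = -2187/1000000.
c0 = a_0 = -81/20000. Peel one level at a time: if S = 1 + c*τ/S' with S'(0) = 1, then c is the τ-coefficient of S and S' = c*τ/(S - 1).
S_1 = c0/f = 1 + (9/10)*τ + (27/100)*τ^2 + ...; c1 = 9/10.
S_2 = c1*τ/(S_1 - 1) = 1 + (-3/10)*τ + ...; c2 = -3/10.


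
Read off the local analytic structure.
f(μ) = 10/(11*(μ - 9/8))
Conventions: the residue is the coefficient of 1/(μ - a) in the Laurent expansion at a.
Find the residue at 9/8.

At the order-1 pole 9/8 set g(μ) = (μ - (9/8))*f(μ) = 10/11.
Simple pole: residue = g(a) at a = 9/8, which is 10/11.

The residue is 10/11.


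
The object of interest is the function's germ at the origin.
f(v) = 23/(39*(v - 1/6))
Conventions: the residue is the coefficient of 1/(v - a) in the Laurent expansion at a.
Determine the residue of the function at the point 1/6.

At the order-1 pole 1/6 set g(v) = (v - (1/6))*f(v) = 23/39.
Simple pole: residue = g(a) at a = 1/6, which is 23/39.

The residue is 23/39.


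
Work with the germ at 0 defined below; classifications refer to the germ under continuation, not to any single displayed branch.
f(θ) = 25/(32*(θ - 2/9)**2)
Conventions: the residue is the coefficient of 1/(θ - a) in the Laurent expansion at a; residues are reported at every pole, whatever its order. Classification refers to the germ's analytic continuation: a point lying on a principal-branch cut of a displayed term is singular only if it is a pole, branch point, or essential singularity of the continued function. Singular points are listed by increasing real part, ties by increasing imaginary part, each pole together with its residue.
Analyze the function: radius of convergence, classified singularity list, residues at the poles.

Radius of convergence at 0: 2/9.
At 2/9: a pole of order 2; residue 0.

Denominator factor (θ - 2/9)^2: pole of order 2 at 2/9, modulus 2/9.
The radius of convergence is the smallest modulus among the singular points: 2/9.
At the order-2 pole 2/9 set g(θ) = (θ - (2/9))^2*f(θ) = 25/32.
Order-2 pole: residue = g'(a); g'(2/9) = 0, so the residue is 0.


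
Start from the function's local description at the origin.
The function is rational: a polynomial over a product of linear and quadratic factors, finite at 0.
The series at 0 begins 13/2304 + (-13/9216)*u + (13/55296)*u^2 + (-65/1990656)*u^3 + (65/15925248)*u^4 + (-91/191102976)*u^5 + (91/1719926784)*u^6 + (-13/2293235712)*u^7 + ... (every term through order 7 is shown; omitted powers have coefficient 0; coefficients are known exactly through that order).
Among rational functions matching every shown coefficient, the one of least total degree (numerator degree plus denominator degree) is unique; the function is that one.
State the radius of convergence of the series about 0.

The radius of convergence is 12.

No rational of total degree below 3 reproduces all 8 coefficients; solving the [0/3] Pade equations on them gives f(u) = 39/(4*(u + 12)**3), whose expansion matches every shown term.
Denominator factor (u + 12)^3: pole of order 3 at -12, modulus 12.
The radius of convergence is the smallest modulus among the singular points: 12.


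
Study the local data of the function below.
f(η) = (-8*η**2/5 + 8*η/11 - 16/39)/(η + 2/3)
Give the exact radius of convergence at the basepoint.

The radius of convergence is 2/3.

Denominator factor (η + 2/3): pole of order 1 at -2/3, modulus 2/3.
The radius of convergence is the smallest modulus among the singular points: 2/3.


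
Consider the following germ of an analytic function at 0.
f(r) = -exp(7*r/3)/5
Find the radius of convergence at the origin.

The radius of convergence is infinite.

The factor exp(7*r/3) is entire and contributes no finite singular point.
The polynomial part has no poles.
No finite singular points: the Taylor series at 0 converges everywhere.


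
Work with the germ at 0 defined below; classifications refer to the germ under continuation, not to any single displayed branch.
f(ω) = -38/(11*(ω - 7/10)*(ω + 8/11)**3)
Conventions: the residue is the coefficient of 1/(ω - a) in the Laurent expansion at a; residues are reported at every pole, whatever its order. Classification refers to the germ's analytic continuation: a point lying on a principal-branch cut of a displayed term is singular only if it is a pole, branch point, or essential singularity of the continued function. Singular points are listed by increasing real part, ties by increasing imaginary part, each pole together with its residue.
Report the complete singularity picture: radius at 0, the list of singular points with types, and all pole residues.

Radius of convergence at 0: 7/10.
At -8/11: a pole of order 3; residue 4598000/3869893.
At 7/10: a pole of order 1; residue -4598000/3869893.

Denominator factor (ω + 8/11)^3: pole of order 3 at -8/11, modulus 8/11.
Denominator factor (ω - 7/10): pole of order 1 at 7/10, modulus 7/10.
The radius of convergence is the smallest modulus among the singular points: 7/10.
At the order-3 pole -8/11 set g(ω) = (ω - (-8/11))^3*f(ω) = -38/(11*(ω - 7/10)).
Order-3 pole: residue = g''(a)/2; g''(-8/11) = 9196000/3869893, so the residue is 4598000/3869893.
At the order-1 pole 7/10 set g(ω) = (ω - (7/10))*f(ω) = -38/(11*(ω + 8/11)**3).
Simple pole: residue = g(a) at a = 7/10, which is -4598000/3869893.
List the singular points by increasing real part (a conjugate pair: the negative imaginary part first).


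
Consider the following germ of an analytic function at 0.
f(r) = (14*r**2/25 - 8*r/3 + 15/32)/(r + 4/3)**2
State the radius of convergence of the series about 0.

Denominator factor (r + 4/3)^2: pole of order 2 at -4/3, modulus 4/3.
The radius of convergence is the smallest modulus among the singular points: 4/3.

The radius of convergence is 4/3.


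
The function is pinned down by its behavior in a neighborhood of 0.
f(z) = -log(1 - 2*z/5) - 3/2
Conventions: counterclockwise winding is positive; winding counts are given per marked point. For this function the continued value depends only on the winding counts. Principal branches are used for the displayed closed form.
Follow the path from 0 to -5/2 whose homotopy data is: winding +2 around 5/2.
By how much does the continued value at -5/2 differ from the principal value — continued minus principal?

The rational part is single-valued and drops out of the difference; each branch term changes only by its own monodromy.
(-1)*log(1 - z/(5/2)): each positive loop around 5/2 adds 2*pi*i to the log, so winding +2 contributes (-1)*(2)*2*pi*i = -(4)*pi*i.
Summing the contributions at z = -5/2 gives -(4)*pi*i.

Continued minus principal equals -(4)*pi*i.


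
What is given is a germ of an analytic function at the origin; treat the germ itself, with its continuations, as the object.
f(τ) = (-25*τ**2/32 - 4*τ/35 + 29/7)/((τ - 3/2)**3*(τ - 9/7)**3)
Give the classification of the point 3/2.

The point is a pole of order 3.

The denominator factor τ - 3/2 vanishes at 3/2 and appears to the power 3; the numerator there equals 9917/4480, nonzero, and no other factor vanishes.
Hence a pole whose order is the multiplicity, 3.


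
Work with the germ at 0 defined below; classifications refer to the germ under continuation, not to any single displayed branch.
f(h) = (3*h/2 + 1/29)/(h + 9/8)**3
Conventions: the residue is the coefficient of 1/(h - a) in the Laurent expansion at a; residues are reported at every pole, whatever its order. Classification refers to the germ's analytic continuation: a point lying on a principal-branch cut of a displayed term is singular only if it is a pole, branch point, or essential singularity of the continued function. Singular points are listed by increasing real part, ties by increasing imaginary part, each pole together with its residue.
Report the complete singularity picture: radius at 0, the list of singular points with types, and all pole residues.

Denominator factor (h + 9/8)^3: pole of order 3 at -9/8, modulus 9/8.
The radius of convergence is the smallest modulus among the singular points: 9/8.
At the order-3 pole -9/8 set g(h) = (h - (-9/8))^3*f(h) = 3*h/2 + 1/29.
Order-3 pole: residue = g''(a)/2; g''(-9/8) = 0, so the residue is 0.

Radius of convergence at 0: 9/8.
At -9/8: a pole of order 3; residue 0.


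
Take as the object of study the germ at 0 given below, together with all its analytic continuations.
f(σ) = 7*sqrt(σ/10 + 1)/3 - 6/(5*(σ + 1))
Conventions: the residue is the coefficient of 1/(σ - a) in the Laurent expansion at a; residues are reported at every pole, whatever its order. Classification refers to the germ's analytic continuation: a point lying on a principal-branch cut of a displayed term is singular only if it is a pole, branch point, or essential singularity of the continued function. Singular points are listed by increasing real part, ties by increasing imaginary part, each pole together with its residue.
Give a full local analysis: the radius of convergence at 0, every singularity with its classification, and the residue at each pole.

Radius of convergence at 0: 1.
At -10: an algebraic (square-root) branch point.
At -1: a pole of order 1; residue -6/5.

Denominator factor (σ + 1): pole of order 1 at -1, modulus 1.
Branch term (7/3)*sqrt(1 - σ/(-10)): its argument vanishes at σ = -10, a square-root branch point, modulus 10.
The radius of convergence is the smallest modulus among the singular points: 1.
The branch term is analytic at -1 and contributes nothing to the residue; only the rational part matters.
At the order-1 pole -1 set g(σ) = (σ - (-1))*(rational part) = -6/5.
Simple pole: residue = g(a) at a = -1, which is -6/5.
List the singular points by increasing real part (a conjugate pair: the negative imaginary part first).


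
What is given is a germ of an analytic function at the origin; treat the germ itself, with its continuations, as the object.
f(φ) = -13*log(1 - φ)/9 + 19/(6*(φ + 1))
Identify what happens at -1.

The denominator factor φ + 1 vanishes at -1 and appears to the power 1; the numerator there equals 19/6, nonzero, and no other factor vanishes.
The branch terms are analytic at this point.
Hence a pole whose order is the multiplicity, 1.

The point is a pole of order 1.


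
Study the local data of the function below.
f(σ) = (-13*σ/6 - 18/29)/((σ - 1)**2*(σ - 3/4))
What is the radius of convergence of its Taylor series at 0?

The radius of convergence is 3/4.

Denominator factor (σ - 3/4): pole of order 1 at 3/4, modulus 3/4.
Denominator factor (σ - 1)^2: pole of order 2 at 1, modulus 1.
The radius of convergence is the smallest modulus among the singular points: 3/4.


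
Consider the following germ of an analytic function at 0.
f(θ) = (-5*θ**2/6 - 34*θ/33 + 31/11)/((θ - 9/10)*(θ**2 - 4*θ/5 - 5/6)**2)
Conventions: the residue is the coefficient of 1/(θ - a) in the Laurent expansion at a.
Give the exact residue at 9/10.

The residue is 1203750/547019.


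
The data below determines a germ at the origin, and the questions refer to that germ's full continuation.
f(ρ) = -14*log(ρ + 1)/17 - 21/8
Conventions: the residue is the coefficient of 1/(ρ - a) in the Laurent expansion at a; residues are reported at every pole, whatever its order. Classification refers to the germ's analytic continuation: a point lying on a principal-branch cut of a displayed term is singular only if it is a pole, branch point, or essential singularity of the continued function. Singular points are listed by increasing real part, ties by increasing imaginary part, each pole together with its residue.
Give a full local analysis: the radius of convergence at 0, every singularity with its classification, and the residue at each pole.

Radius of convergence at 0: 1.
At -1: a logarithmic branch point.

Branch term (-14/17)*log(1 - ρ/(-1)): its argument vanishes at ρ = -1, a logarithmic branch point, modulus 1.
The radius of convergence is the smallest modulus among the singular points: 1.


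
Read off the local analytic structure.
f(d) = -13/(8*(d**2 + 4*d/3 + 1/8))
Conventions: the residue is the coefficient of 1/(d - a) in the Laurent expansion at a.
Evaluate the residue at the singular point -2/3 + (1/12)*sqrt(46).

The residue is -(39/184)*sqrt(46).

The factor d**2 + 4*d/3 + 1/8 splits as (d - a)(d - a') with a = -2/3 + (1/12)*sqrt(46), a' = -2/3 - (1/12)*sqrt(46). At the order-1 pole a set g(d) = (d - a)*f(d) = [-13/8] / (d - a').
Simple pole: residue = g(a) at a = -2/3 + (1/12)*sqrt(46), which is -(39/184)*sqrt(46).


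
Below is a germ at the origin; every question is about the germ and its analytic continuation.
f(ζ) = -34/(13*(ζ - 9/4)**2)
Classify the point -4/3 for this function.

The point is a regular point.

Denominator factors: ζ - 9/4 = -43/12 at ζ = -4/3 — none vanishes.
So the germ continues analytically to -4/3.


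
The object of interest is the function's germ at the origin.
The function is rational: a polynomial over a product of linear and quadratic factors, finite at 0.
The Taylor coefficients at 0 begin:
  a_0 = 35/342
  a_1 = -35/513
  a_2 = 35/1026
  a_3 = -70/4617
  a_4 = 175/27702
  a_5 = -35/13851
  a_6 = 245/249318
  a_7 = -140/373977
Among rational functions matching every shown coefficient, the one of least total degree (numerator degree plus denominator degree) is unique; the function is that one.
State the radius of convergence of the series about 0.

The radius of convergence is 3.

No rational of total degree below 2 reproduces all 8 coefficients; solving the [0/2] Pade equations on them gives f(j) = 35/(38*(j + 3)**2), whose expansion matches every shown term.
Denominator factor (j + 3)^2: pole of order 2 at -3, modulus 3.
The radius of convergence is the smallest modulus among the singular points: 3.


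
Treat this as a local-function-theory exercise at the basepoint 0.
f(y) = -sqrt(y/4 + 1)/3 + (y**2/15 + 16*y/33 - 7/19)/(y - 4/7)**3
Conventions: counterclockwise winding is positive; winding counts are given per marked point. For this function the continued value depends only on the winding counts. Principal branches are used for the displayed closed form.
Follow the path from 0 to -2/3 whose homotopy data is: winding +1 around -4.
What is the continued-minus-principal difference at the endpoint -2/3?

Continued minus principal equals (1/9)*sqrt(30).

The rational part is single-valued and drops out of the difference; each branch term changes only by its own monodromy.
(-1/3)*sqrt(1 - y/(-4)): winding +1 is odd, the square root flips sign, contributing -2*(-1/3)*sqrt(1 - (-2/3)/(-4)) = -2*(-1/3)*sqrt(5/6) = (1/9)*sqrt(30).
Summing the contributions at y = -2/3 gives (1/9)*sqrt(30).


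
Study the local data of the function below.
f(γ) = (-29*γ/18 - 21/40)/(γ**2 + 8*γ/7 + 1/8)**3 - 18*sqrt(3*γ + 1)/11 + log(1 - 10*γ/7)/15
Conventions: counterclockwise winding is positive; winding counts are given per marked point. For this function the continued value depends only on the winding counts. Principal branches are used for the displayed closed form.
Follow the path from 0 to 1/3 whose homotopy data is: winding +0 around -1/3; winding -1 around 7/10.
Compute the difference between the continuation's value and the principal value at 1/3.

Continued minus principal equals -(2/15)*pi*i.

The rational part is single-valued and drops out of the difference; each branch term changes only by its own monodromy.
(-18/11)*sqrt(1 - γ/(-1/3)): winding +0 is even, the square root returns to the same sheet, contribution 0.
(1/15)*log(1 - γ/(7/10)): each positive loop around 7/10 adds 2*pi*i to the log, so winding -1 contributes (1/15)*(-1)*2*pi*i = -(2/15)*pi*i.
Summing the contributions at γ = 1/3 gives -(2/15)*pi*i.


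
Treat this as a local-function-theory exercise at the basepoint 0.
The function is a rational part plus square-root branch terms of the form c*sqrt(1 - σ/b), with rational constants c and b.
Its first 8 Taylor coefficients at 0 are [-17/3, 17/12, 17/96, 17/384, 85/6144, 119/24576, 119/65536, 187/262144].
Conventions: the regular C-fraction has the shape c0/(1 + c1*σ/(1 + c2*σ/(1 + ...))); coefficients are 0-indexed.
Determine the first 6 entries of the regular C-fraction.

Taylor coefficients (read off): a_0 = -17/3, a_1 = 17/12, a_2 = 17/96, a_3 = 17/384, a_4 = 85/6144, a_5 = 119/24576.
c0 = a_0 = -17/3. Peel one level at a time: if S = 1 + c*σ/S' with S'(0) = 1, then c is the σ-coefficient of S and S' = c*σ/(S - 1).
S_1 = c0/f = 1 + (1/4)*σ + (3/32)*σ^2 + ...; c1 = 1/4.
S_2 = c1*σ/(S_1 - 1) = 1 + (-3/8)*σ + (-1/64)*σ^2 + ...; c2 = -3/8.
S_3 = c2*σ/(S_2 - 1) = 1 + (-1/24)*σ + (-5/576)*σ^2 + ...; c3 = -1/24.
S_4 = c3*σ/(S_3 - 1) = 1 + (-5/24)*σ + (-1/64)*σ^2 + ...; c4 = -5/24.
S_5 = c4*σ/(S_4 - 1) = 1 + (-3/40)*σ + ...; c5 = -3/40.

The regular C-fraction coefficients are [-17/3, 1/4, -3/8, -1/24, -5/24, -3/40].
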